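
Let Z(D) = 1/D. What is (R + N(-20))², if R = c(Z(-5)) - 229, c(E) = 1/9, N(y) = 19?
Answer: 3568321/81 ≈ 44053.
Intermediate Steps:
c(E) = ⅑
R = -2060/9 (R = ⅑ - 229 = -2060/9 ≈ -228.89)
(R + N(-20))² = (-2060/9 + 19)² = (-1889/9)² = 3568321/81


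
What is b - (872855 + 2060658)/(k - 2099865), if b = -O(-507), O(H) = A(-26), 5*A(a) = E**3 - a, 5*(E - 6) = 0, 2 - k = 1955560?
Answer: -966744801/20277115 ≈ -47.677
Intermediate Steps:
k = -1955558 (k = 2 - 1*1955560 = 2 - 1955560 = -1955558)
E = 6 (E = 6 + (1/5)*0 = 6 + 0 = 6)
A(a) = 216/5 - a/5 (A(a) = (6**3 - a)/5 = (216 - a)/5 = 216/5 - a/5)
O(H) = 242/5 (O(H) = 216/5 - 1/5*(-26) = 216/5 + 26/5 = 242/5)
b = -242/5 (b = -1*242/5 = -242/5 ≈ -48.400)
b - (872855 + 2060658)/(k - 2099865) = -242/5 - (872855 + 2060658)/(-1955558 - 2099865) = -242/5 - 2933513/(-4055423) = -242/5 - 2933513*(-1)/4055423 = -242/5 - 1*(-2933513/4055423) = -242/5 + 2933513/4055423 = -966744801/20277115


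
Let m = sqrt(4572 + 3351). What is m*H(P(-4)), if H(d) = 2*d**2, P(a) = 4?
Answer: 32*sqrt(7923) ≈ 2848.4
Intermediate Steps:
m = sqrt(7923) ≈ 89.011
m*H(P(-4)) = sqrt(7923)*(2*4**2) = sqrt(7923)*(2*16) = sqrt(7923)*32 = 32*sqrt(7923)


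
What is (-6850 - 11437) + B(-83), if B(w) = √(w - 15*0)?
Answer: -18287 + I*√83 ≈ -18287.0 + 9.1104*I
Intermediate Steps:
B(w) = √w (B(w) = √(w + 0) = √w)
(-6850 - 11437) + B(-83) = (-6850 - 11437) + √(-83) = -18287 + I*√83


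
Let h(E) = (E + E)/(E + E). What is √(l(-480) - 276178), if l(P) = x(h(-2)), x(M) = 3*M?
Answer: 5*I*√11047 ≈ 525.52*I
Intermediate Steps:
h(E) = 1 (h(E) = (2*E)/((2*E)) = (2*E)*(1/(2*E)) = 1)
l(P) = 3 (l(P) = 3*1 = 3)
√(l(-480) - 276178) = √(3 - 276178) = √(-276175) = 5*I*√11047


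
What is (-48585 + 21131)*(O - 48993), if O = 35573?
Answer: 368432680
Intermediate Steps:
(-48585 + 21131)*(O - 48993) = (-48585 + 21131)*(35573 - 48993) = -27454*(-13420) = 368432680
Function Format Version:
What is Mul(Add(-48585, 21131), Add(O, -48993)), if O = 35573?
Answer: 368432680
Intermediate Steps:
Mul(Add(-48585, 21131), Add(O, -48993)) = Mul(Add(-48585, 21131), Add(35573, -48993)) = Mul(-27454, -13420) = 368432680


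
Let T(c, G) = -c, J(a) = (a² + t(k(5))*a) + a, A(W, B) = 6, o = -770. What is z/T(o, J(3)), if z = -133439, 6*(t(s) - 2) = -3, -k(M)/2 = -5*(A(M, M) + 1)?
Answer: -133439/770 ≈ -173.30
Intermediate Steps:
k(M) = 70 (k(M) = -(-10)*(6 + 1) = -(-10)*7 = -2*(-35) = 70)
t(s) = 3/2 (t(s) = 2 + (⅙)*(-3) = 2 - ½ = 3/2)
J(a) = a² + 5*a/2 (J(a) = (a² + 3*a/2) + a = a² + 5*a/2)
z/T(o, J(3)) = -133439/((-1*(-770))) = -133439/770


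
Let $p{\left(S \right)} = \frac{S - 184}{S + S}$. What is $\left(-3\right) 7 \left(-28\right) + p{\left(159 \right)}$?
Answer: $\frac{186959}{318} \approx 587.92$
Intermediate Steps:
$p{\left(S \right)} = \frac{-184 + S}{2 S}$
$\left(-3\right) 7 \left(-28\right) + p{\left(159 \right)} = \left(-3\right) 7 \left(-28\right) + \frac{-184 + 159}{2 \cdot 159} = \left(-21\right) \left(-28\right) + \frac{1}{2} \cdot \frac{1}{159} \left(-25\right) = 588 - \frac{25}{318} = \frac{186959}{318}$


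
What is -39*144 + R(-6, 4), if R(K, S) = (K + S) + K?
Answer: -5624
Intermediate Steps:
R(K, S) = S + 2*K
-39*144 + R(-6, 4) = -39*144 + (4 + 2*(-6)) = -5616 + (4 - 12) = -5616 - 8 = -5624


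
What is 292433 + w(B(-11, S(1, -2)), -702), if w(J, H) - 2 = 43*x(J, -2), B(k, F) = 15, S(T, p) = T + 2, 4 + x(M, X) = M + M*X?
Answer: 291618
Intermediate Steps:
x(M, X) = -4 + M + M*X (x(M, X) = -4 + (M + M*X) = -4 + M + M*X)
S(T, p) = 2 + T
w(J, H) = -170 - 43*J (w(J, H) = 2 + 43*(-4 + J + J*(-2)) = 2 + 43*(-4 + J - 2*J) = 2 + 43*(-4 - J) = 2 + (-172 - 43*J) = -170 - 43*J)
292433 + w(B(-11, S(1, -2)), -702) = 292433 + (-170 - 43*15) = 292433 + (-170 - 645) = 292433 - 815 = 291618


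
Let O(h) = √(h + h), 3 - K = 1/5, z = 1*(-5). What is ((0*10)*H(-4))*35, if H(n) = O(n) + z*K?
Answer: 0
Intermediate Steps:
z = -5
K = 14/5 (K = 3 - 1/5 = 3 - 1*⅕ = 3 - ⅕ = 14/5 ≈ 2.8000)
O(h) = √2*√h (O(h) = √(2*h) = √2*√h)
H(n) = -14 + √2*√n (H(n) = √2*√n - 5*14/5 = √2*√n - 14 = -14 + √2*√n)
((0*10)*H(-4))*35 = ((0*10)*(-14 + √2*√(-4)))*35 = (0*(-14 + √2*(2*I)))*35 = (0*(-14 + 2*I*√2))*35 = 0*35 = 0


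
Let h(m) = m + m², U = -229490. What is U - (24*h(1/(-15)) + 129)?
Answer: -17221313/75 ≈ -2.2962e+5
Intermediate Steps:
U - (24*h(1/(-15)) + 129) = -229490 - (24*((1 + 1/(-15))/(-15)) + 129) = -229490 - (24*(-(1 - 1/15)/15) + 129) = -229490 - (24*(-1/15*14/15) + 129) = -229490 - (24*(-14/225) + 129) = -229490 - (-112/75 + 129) = -229490 - 1*9563/75 = -229490 - 9563/75 = -17221313/75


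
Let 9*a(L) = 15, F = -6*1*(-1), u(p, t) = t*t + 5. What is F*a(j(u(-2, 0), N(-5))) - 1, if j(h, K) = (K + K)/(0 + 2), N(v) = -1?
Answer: 9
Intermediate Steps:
u(p, t) = 5 + t**2 (u(p, t) = t**2 + 5 = 5 + t**2)
F = 6 (F = -6*(-1) = 6)
j(h, K) = K (j(h, K) = (2*K)/2 = (2*K)*(1/2) = K)
a(L) = 5/3 (a(L) = (1/9)*15 = 5/3)
F*a(j(u(-2, 0), N(-5))) - 1 = 6*(5/3) - 1 = 10 - 1 = 9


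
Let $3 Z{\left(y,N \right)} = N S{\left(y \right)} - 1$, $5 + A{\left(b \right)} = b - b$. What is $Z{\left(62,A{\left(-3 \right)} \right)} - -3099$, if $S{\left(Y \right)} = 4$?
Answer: $3092$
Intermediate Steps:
$A{\left(b \right)} = -5$ ($A{\left(b \right)} = -5 + \left(b - b\right) = -5 + 0 = -5$)
$Z{\left(y,N \right)} = - \frac{1}{3} + \frac{4 N}{3}$ ($Z{\left(y,N \right)} = \frac{N 4 - 1}{3} = \frac{4 N - 1}{3} = \frac{-1 + 4 N}{3} = - \frac{1}{3} + \frac{4 N}{3}$)
$Z{\left(62,A{\left(-3 \right)} \right)} - -3099 = \left(- \frac{1}{3} + \frac{4}{3} \left(-5\right)\right) - -3099 = \left(- \frac{1}{3} - \frac{20}{3}\right) + 3099 = -7 + 3099 = 3092$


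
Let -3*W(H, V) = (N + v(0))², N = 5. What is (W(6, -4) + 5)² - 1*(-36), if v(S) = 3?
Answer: 2725/9 ≈ 302.78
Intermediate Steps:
W(H, V) = -64/3 (W(H, V) = -(5 + 3)²/3 = -⅓*8² = -⅓*64 = -64/3)
(W(6, -4) + 5)² - 1*(-36) = (-64/3 + 5)² - 1*(-36) = (-49/3)² + 36 = 2401/9 + 36 = 2725/9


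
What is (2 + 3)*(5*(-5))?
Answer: -125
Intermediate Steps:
(2 + 3)*(5*(-5)) = 5*(-25) = -125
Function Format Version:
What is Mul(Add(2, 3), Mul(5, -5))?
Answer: -125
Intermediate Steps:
Mul(Add(2, 3), Mul(5, -5)) = Mul(5, -25) = -125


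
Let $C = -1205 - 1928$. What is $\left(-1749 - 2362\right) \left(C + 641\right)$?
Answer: $10244612$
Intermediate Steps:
$C = -3133$
$\left(-1749 - 2362\right) \left(C + 641\right) = \left(-1749 - 2362\right) \left(-3133 + 641\right) = \left(-4111\right) \left(-2492\right) = 10244612$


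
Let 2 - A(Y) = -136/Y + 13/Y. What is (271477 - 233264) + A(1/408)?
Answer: 88399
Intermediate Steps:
A(Y) = 2 + 123/Y (A(Y) = 2 - (-136/Y + 13/Y) = 2 - (-123)/Y = 2 + 123/Y)
(271477 - 233264) + A(1/408) = (271477 - 233264) + (2 + 123/(1/408)) = 38213 + (2 + 123/(1/408)) = 38213 + (2 + 123*408) = 38213 + (2 + 50184) = 38213 + 50186 = 88399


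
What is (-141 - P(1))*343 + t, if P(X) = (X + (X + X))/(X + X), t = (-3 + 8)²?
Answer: -97705/2 ≈ -48853.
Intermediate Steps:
t = 25 (t = 5² = 25)
P(X) = 3/2 (P(X) = (X + 2*X)/((2*X)) = (3*X)*(1/(2*X)) = 3/2)
(-141 - P(1))*343 + t = (-141 - 1*3/2)*343 + 25 = (-141 - 3/2)*343 + 25 = -285/2*343 + 25 = -97755/2 + 25 = -97705/2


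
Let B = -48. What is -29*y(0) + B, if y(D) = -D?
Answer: -48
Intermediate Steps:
-29*y(0) + B = -(-29)*0 - 48 = -29*0 - 48 = 0 - 48 = -48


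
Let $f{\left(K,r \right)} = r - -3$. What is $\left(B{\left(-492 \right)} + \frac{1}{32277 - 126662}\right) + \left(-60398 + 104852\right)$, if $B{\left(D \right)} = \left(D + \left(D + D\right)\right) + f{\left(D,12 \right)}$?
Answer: $\frac{4057894304}{94385} \approx 42993.0$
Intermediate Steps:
$f{\left(K,r \right)} = 3 + r$ ($f{\left(K,r \right)} = r + 3 = 3 + r$)
$B{\left(D \right)} = 15 + 3 D$ ($B{\left(D \right)} = \left(D + \left(D + D\right)\right) + \left(3 + 12\right) = \left(D + 2 D\right) + 15 = 3 D + 15 = 15 + 3 D$)
$\left(B{\left(-492 \right)} + \frac{1}{32277 - 126662}\right) + \left(-60398 + 104852\right) = \left(\left(15 + 3 \left(-492\right)\right) + \frac{1}{32277 - 126662}\right) + \left(-60398 + 104852\right) = \left(\left(15 - 1476\right) + \frac{1}{-94385}\right) + 44454 = \left(-1461 - \frac{1}{94385}\right) + 44454 = - \frac{137896486}{94385} + 44454 = \frac{4057894304}{94385}$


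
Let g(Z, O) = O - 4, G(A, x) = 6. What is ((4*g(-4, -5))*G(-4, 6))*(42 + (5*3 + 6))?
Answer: -13608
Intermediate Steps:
g(Z, O) = -4 + O
((4*g(-4, -5))*G(-4, 6))*(42 + (5*3 + 6)) = ((4*(-4 - 5))*6)*(42 + (5*3 + 6)) = ((4*(-9))*6)*(42 + (15 + 6)) = (-36*6)*(42 + 21) = -216*63 = -13608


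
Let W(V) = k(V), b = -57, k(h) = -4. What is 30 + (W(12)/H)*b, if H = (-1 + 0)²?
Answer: 258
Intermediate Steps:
W(V) = -4
H = 1 (H = (-1)² = 1)
30 + (W(12)/H)*b = 30 - 4/1*(-57) = 30 - 4*1*(-57) = 30 - 4*(-57) = 30 + 228 = 258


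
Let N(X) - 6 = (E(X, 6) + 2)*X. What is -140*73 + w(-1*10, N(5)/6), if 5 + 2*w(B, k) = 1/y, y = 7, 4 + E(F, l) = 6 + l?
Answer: -71557/7 ≈ -10222.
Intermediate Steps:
E(F, l) = 2 + l (E(F, l) = -4 + (6 + l) = 2 + l)
N(X) = 6 + 10*X (N(X) = 6 + ((2 + 6) + 2)*X = 6 + (8 + 2)*X = 6 + 10*X)
w(B, k) = -17/7 (w(B, k) = -5/2 + (½)/7 = -5/2 + (½)*(⅐) = -5/2 + 1/14 = -17/7)
-140*73 + w(-1*10, N(5)/6) = -140*73 - 17/7 = -10220 - 17/7 = -71557/7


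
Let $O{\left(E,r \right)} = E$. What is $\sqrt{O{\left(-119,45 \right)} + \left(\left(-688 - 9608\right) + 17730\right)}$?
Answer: $\sqrt{7315} \approx 85.528$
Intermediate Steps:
$\sqrt{O{\left(-119,45 \right)} + \left(\left(-688 - 9608\right) + 17730\right)} = \sqrt{-119 + \left(\left(-688 - 9608\right) + 17730\right)} = \sqrt{-119 + \left(-10296 + 17730\right)} = \sqrt{-119 + 7434} = \sqrt{7315}$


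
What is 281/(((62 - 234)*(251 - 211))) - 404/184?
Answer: -353903/158240 ≈ -2.2365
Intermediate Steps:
281/(((62 - 234)*(251 - 211))) - 404/184 = 281/((-172*40)) - 404*1/184 = 281/(-6880) - 101/46 = 281*(-1/6880) - 101/46 = -281/6880 - 101/46 = -353903/158240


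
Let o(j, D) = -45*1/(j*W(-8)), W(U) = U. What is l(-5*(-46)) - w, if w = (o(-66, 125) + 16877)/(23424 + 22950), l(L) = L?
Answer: 1874249183/8161824 ≈ 229.64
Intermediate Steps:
o(j, D) = 45/(8*j) (o(j, D) = -45*(-1/(8*j)) = -(-45)/(8*j) = 45/(8*j))
w = 2970337/8161824 (w = ((45/8)/(-66) + 16877)/(23424 + 22950) = ((45/8)*(-1/66) + 16877)/46374 = (-15/176 + 16877)*(1/46374) = (2970337/176)*(1/46374) = 2970337/8161824 ≈ 0.36393)
l(-5*(-46)) - w = -5*(-46) - 1*2970337/8161824 = 230 - 2970337/8161824 = 1874249183/8161824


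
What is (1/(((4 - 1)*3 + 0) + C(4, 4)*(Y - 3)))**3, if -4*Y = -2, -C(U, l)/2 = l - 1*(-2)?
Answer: 1/59319 ≈ 1.6858e-5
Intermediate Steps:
C(U, l) = -4 - 2*l (C(U, l) = -2*(l - 1*(-2)) = -2*(l + 2) = -2*(2 + l) = -4 - 2*l)
Y = 1/2 (Y = -1/4*(-2) = 1/2 ≈ 0.50000)
(1/(((4 - 1)*3 + 0) + C(4, 4)*(Y - 3)))**3 = (1/(((4 - 1)*3 + 0) + (-4 - 2*4)*(1/2 - 3)))**3 = (1/((3*3 + 0) + (-4 - 8)*(-5/2)))**3 = (1/((9 + 0) - 12*(-5/2)))**3 = (1/(9 + 30))**3 = (1/39)**3 = 1/59319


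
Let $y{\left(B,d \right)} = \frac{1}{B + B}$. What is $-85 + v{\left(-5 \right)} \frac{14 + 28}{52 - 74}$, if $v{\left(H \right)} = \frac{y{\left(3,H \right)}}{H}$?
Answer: $- \frac{9343}{110} \approx -84.936$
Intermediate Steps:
$y{\left(B,d \right)} = \frac{1}{2 B}$
$v{\left(H \right)} = \frac{1}{6 H}$ ($v{\left(H \right)} = \frac{\frac{1}{2} \cdot \frac{1}{3}}{H} = \frac{1}{6 H}$)
$-85 + v{\left(-5 \right)} \frac{14 + 28}{52 - 74} = -85 + \frac{1}{6 \left(-5\right)} \frac{14 + 28}{52 - 74} = -85 + \frac{1}{6} \left(- \frac{1}{5}\right) \frac{42}{-22} = -85 - \frac{42 \left(- \frac{1}{22}\right)}{30} = -85 - - \frac{7}{110} = -85 + \frac{7}{110} = - \frac{9343}{110}$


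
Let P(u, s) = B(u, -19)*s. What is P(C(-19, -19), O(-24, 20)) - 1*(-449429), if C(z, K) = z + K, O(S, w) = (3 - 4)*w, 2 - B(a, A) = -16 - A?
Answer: 449449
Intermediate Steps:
B(a, A) = 18 + A (B(a, A) = 2 - (-16 - A) = 2 + (16 + A) = 18 + A)
O(S, w) = -w
C(z, K) = K + z
P(u, s) = -s (P(u, s) = (18 - 19)*s = -s)
P(C(-19, -19), O(-24, 20)) - 1*(-449429) = -(-1)*20 - 1*(-449429) = -1*(-20) + 449429 = 20 + 449429 = 449449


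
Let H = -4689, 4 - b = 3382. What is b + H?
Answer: -8067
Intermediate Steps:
b = -3378 (b = 4 - 1*3382 = 4 - 3382 = -3378)
b + H = -3378 - 4689 = -8067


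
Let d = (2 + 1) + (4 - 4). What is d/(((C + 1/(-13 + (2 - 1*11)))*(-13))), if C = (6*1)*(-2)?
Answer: 66/3445 ≈ 0.019158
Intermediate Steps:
C = -12 (C = 6*(-2) = -12)
d = 3 (d = 3 + 0 = 3)
d/(((C + 1/(-13 + (2 - 1*11)))*(-13))) = 3/(((-12 + 1/(-13 + (2 - 1*11)))*(-13))) = 3/(((-12 + 1/(-13 + (2 - 11)))*(-13))) = 3/(((-12 + 1/(-13 - 9))*(-13))) = 3/(((-12 + 1/(-22))*(-13))) = 3/(((-12 - 1/22)*(-13))) = 3/((-265/22*(-13))) = 3/(3445/22) = 3*(22/3445) = 66/3445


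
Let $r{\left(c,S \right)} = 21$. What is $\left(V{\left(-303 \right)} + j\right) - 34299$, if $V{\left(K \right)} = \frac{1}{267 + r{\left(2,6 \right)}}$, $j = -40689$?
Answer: $- \frac{21596543}{288} \approx -74988.0$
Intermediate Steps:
$V{\left(K \right)} = \frac{1}{288}$ ($V{\left(K \right)} = \frac{1}{267 + 21} = \frac{1}{288}$)
$\left(V{\left(-303 \right)} + j\right) - 34299 = \left(\frac{1}{288} - 40689\right) - 34299 = - \frac{11718431}{288} - 34299 = - \frac{21596543}{288}$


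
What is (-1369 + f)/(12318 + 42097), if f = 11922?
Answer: 10553/54415 ≈ 0.19394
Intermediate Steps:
(-1369 + f)/(12318 + 42097) = (-1369 + 11922)/(12318 + 42097) = 10553/54415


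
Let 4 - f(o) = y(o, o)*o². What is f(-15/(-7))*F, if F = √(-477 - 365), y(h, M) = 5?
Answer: -929*I*√842/49 ≈ -550.14*I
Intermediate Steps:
f(o) = 4 - 5*o²
F = I*√842 (F = √(-842) = I*√842 ≈ 29.017*I)
f(-15/(-7))*F = (4 - 5*(-15/(-7))²)*(I*√842) = (4 - 5*(-15*(-⅐))²)*(I*√842) = (4 - 5*(15/7)²)*(I*√842) = (4 - 5*225/49)*(I*√842) = (4 - 1125/49)*(I*√842) = -929*I*√842/49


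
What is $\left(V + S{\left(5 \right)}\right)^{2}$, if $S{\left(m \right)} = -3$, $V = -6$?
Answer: $81$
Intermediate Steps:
$\left(V + S{\left(5 \right)}\right)^{2} = \left(-6 - 3\right)^{2} = \left(-9\right)^{2} = 81$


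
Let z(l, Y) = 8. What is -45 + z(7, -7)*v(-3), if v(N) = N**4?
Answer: 603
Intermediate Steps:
-45 + z(7, -7)*v(-3) = -45 + 8*(-3)**4 = -45 + 8*81 = -45 + 648 = 603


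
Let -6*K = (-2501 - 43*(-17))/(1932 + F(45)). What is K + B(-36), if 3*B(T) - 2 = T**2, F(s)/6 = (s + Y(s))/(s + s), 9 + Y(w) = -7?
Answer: 37666957/87027 ≈ 432.82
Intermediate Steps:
Y(w) = -16 (Y(w) = -9 - 7 = -16)
F(s) = 3*(-16 + s)/s (F(s) = 6*((s - 16)/(s + s)) = 6*((-16 + s)/((2*s))) = 6*((-16 + s)*(1/(2*s))) = 6*((-16 + s)/(2*s)) = 3*(-16 + s)/s)
B(T) = 2/3 + T**2/3
K = 4425/29009 (K = -(-2501 - 43*(-17))/(6*(1932 + (3 - 48/45))) = -(-2501 + 731)/(6*(1932 + (3 - 48*1/45))) = -(-295)/(1932 + (3 - 16/15)) = -(-295)/(1932 + 29/15) = -(-295)/29009/15 = -(-295)*15/29009 = -1/6*(-26550/29009) = 4425/29009 ≈ 0.15254)
K + B(-36) = 4425/29009 + (2/3 + (1/3)*(-36)**2) = 4425/29009 + (2/3 + (1/3)*1296) = 4425/29009 + (2/3 + 432) = 4425/29009 + 1298/3 = 37666957/87027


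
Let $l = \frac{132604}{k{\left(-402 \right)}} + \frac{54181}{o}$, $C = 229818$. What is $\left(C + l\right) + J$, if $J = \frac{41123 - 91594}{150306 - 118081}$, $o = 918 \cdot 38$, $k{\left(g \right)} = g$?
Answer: $\frac{17284396747334987}{75317172300} \approx 2.2949 \cdot 10^{5}$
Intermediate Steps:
$o = 34884$
$l = - \frac{767329529}{2337228}$ ($l = \frac{132604}{-402} + \frac{54181}{34884} = 132604 \left(- \frac{1}{402}\right) + 54181 \cdot \frac{1}{34884} = - \frac{66302}{201} + \frac{54181}{34884} = - \frac{767329529}{2337228} \approx -328.31$)
$J = - \frac{50471}{32225} \approx -1.5662$
$\left(C + l\right) + J = \left(229818 - \frac{767329529}{2337228}\right) - \frac{50471}{32225} = \frac{536369734975}{2337228} - \frac{50471}{32225} = \frac{17284396747334987}{75317172300}$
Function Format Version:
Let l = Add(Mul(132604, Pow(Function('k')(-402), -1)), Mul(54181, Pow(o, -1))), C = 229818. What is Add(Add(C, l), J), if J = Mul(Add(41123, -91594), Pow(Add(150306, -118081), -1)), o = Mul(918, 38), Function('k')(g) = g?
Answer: Rational(17284396747334987, 75317172300) ≈ 2.2949e+5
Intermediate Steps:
o = 34884
l = Rational(-767329529, 2337228) (l = Add(Mul(132604, Pow(-402, -1)), Mul(54181, Pow(34884, -1))) = Add(Mul(132604, Rational(-1, 402)), Mul(54181, Rational(1, 34884))) = Add(Rational(-66302, 201), Rational(54181, 34884)) = Rational(-767329529, 2337228) ≈ -328.31)
J = Rational(-50471, 32225) (J = Mul(-50471, Pow(32225, -1)) = Mul(-50471, Rational(1, 32225)) = Rational(-50471, 32225) ≈ -1.5662)
Add(Add(C, l), J) = Add(Add(229818, Rational(-767329529, 2337228)), Rational(-50471, 32225)) = Add(Rational(536369734975, 2337228), Rational(-50471, 32225)) = Rational(17284396747334987, 75317172300)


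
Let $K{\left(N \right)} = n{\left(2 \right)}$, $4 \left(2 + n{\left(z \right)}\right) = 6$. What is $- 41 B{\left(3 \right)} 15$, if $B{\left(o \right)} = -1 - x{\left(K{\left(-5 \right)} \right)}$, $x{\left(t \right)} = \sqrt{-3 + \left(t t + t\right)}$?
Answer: $615 + \frac{615 i \sqrt{13}}{2} \approx 615.0 + 1108.7 i$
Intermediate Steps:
$n{\left(z \right)} = - \frac{1}{2}$ ($n{\left(z \right)} = -2 + \frac{1}{4} \cdot 6 = -2 + \frac{3}{2} = - \frac{1}{2}$)
$K{\left(N \right)} = - \frac{1}{2}$
$x{\left(t \right)} = \sqrt{-3 + t + t^{2}}$ ($x{\left(t \right)} = \sqrt{-3 + \left(t^{2} + t\right)} = \sqrt{-3 + \left(t + t^{2}\right)} = \sqrt{-3 + t + t^{2}}$)
$B{\left(o \right)} = -1 - \frac{i \sqrt{13}}{2}$ ($B{\left(o \right)} = -1 - \sqrt{-3 - \frac{1}{2} + \left(- \frac{1}{2}\right)^{2}} = -1 - \sqrt{-3 - \frac{1}{2} + \frac{1}{4}} = -1 - \sqrt{- \frac{13}{4}} = -1 - \frac{i \sqrt{13}}{2}$)
$- 41 B{\left(3 \right)} 15 = - 41 \left(-1 - \frac{i \sqrt{13}}{2}\right) 15 = \left(41 + \frac{41 i \sqrt{13}}{2}\right) 15 = 615 + \frac{615 i \sqrt{13}}{2}$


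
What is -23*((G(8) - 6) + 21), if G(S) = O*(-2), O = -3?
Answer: -483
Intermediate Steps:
G(S) = 6 (G(S) = -3*(-2) = 6)
-23*((G(8) - 6) + 21) = -23*((6 - 6) + 21) = -23*(0 + 21) = -23*21 = -483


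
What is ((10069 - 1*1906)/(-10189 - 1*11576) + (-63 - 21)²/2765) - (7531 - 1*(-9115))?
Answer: -9539324021/573145 ≈ -16644.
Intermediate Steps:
((10069 - 1*1906)/(-10189 - 1*11576) + (-63 - 21)²/2765) - (7531 - 1*(-9115)) = ((10069 - 1906)/(-10189 - 11576) + (-84)²*(1/2765)) - (7531 + 9115) = (8163/(-21765) + 7056*(1/2765)) - 1*16646 = (8163*(-1/21765) + 1008/395) - 16646 = (-2721/7255 + 1008/395) - 16646 = 1247649/573145 - 16646 = -9539324021/573145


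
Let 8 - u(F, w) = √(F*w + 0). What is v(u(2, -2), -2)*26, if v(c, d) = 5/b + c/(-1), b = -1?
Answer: -338 + 52*I ≈ -338.0 + 52.0*I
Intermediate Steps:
u(F, w) = 8 - √(F*w) (u(F, w) = 8 - √(F*w + 0) = 8 - √(F*w))
v(c, d) = -5 - c (v(c, d) = 5/(-1) + c/(-1) = 5*(-1) + c*(-1) = -5 - c)
v(u(2, -2), -2)*26 = (-5 - (8 - √(2*(-2))))*26 = (-5 - (8 - √(-4)))*26 = (-5 - (8 - 2*I))*26 = (-5 + (-8 + 2*I))*26 = (-13 + 2*I)*26 = -338 + 52*I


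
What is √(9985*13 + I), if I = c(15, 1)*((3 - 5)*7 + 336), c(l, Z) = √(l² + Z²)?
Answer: √(129805 + 322*√226) ≈ 366.94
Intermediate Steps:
c(l, Z) = √(Z² + l²)
I = 322*√226 (I = √(1² + 15²)*((3 - 5)*7 + 336) = √(1 + 225)*(-2*7 + 336) = √226*(-14 + 336) = √226*322 = 322*√226 ≈ 4840.7)
√(9985*13 + I) = √(9985*13 + 322*√226) = √(129805 + 322*√226)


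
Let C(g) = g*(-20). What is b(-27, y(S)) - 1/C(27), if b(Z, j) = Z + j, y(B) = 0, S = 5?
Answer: -14579/540 ≈ -26.998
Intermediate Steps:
C(g) = -20*g
b(-27, y(S)) - 1/C(27) = (-27 + 0) - 1/((-20*27)) = -27 - 1/(-540) = -27 - 1*(-1/540) = -27 + 1/540 = -14579/540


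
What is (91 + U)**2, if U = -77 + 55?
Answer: 4761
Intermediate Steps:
U = -22
(91 + U)**2 = (91 - 22)**2 = 69**2 = 4761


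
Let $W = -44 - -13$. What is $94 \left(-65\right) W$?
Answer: $189410$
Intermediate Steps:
$W = -31$ ($W = -44 + 13 = -31$)
$94 \left(-65\right) W = 94 \left(-65\right) \left(-31\right) = \left(-6110\right) \left(-31\right) = 189410$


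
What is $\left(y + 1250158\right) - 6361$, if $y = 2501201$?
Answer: $3744998$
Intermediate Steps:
$\left(y + 1250158\right) - 6361 = \left(2501201 + 1250158\right) - 6361 = 3751359 - 6361 = 3744998$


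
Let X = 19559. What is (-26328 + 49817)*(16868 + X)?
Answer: 855633803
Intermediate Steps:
(-26328 + 49817)*(16868 + X) = (-26328 + 49817)*(16868 + 19559) = 23489*36427 = 855633803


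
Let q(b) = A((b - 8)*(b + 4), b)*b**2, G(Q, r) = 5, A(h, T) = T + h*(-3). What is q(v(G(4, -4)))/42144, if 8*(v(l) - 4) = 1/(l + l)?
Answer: 21951751599/575406080000 ≈ 0.038150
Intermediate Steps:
A(h, T) = T - 3*h
v(l) = 4 + 1/(16*l) (v(l) = 4 + 1/(8*(l + l)) = 4 + 1/(8*((2*l))) = 4 + (1/(2*l))/8 = 4 + 1/(16*l))
q(b) = b**2*(b - 3*(-8 + b)*(4 + b)) (q(b) = (b - 3*(b - 8)*(b + 4))*b**2 = (b - 3*(-8 + b)*(4 + b))*b**2 = b**2*(b - 3*(-8 + b)*(4 + b)))
q(v(G(4, -4)))/42144 = ((4 + (1/16)/5)**2*(96 - 3*(4 + (1/16)/5)**2 + 13*(4 + (1/16)/5)))/42144 = ((4 + (1/16)*(1/5))**2*(96 - 3*(4 + (1/16)*(1/5))**2 + 13*(4 + (1/16)*(1/5))))*(1/42144) = ((4 + 1/80)**2*(96 - 3*(4 + 1/80)**2 + 13*(4 + 1/80)))*(1/42144) = ((321/80)**2*(96 - 3*(321/80)**2 + 13*(321/80)))*(1/42144) = (103041*(96 - 3*103041/6400 + 4173/80)/6400)*(1/42144) = (103041*(96 - 309123/6400 + 4173/80)/6400)*(1/42144) = ((103041/6400)*(639117/6400))*(1/42144) = (65855254797/40960000)*(1/42144) = 21951751599/575406080000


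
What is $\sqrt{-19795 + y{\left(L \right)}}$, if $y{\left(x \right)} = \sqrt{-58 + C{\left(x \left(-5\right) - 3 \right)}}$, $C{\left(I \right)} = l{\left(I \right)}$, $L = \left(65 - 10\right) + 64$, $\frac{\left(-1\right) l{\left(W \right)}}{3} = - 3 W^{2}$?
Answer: $\sqrt{-19795 + \sqrt{3218378}} \approx 134.17 i$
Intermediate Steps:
$l{\left(W \right)} = 9 W^{2}$ ($l{\left(W \right)} = - 3 \left(- 3 W^{2}\right) = 9 W^{2}$)
$L = 119$ ($L = 55 + 64 = 119$)
$C{\left(I \right)} = 9 I^{2}$
$y{\left(x \right)} = \sqrt{-58 + 9 \left(-3 - 5 x\right)^{2}}$ ($y{\left(x \right)} = \sqrt{-58 + 9 \left(x \left(-5\right) - 3\right)^{2}} = \sqrt{-58 + 9 \left(- 5 x - 3\right)^{2}} = \sqrt{-58 + 9 \left(-3 - 5 x\right)^{2}}$)
$\sqrt{-19795 + y{\left(L \right)}} = \sqrt{-19795 + \sqrt{-58 + 9 \left(3 + 5 \cdot 119\right)^{2}}} = \sqrt{-19795 + \sqrt{-58 + 9 \left(3 + 595\right)^{2}}} = \sqrt{-19795 + \sqrt{-58 + 9 \cdot 598^{2}}} = \sqrt{-19795 + \sqrt{-58 + 9 \cdot 357604}} = \sqrt{-19795 + \sqrt{-58 + 3218436}} = \sqrt{-19795 + \sqrt{3218378}}$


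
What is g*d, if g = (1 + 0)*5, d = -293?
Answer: -1465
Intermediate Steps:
g = 5 (g = 1*5 = 5)
g*d = 5*(-293) = -1465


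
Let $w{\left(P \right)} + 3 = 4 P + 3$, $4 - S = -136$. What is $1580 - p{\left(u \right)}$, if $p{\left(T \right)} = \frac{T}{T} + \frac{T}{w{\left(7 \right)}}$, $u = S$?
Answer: $1574$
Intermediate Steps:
$S = 140$ ($S = 4 - -136 = 4 + 136 = 140$)
$w{\left(P \right)} = 4 P$ ($w{\left(P \right)} = -3 + \left(4 P + 3\right) = -3 + \left(3 + 4 P\right) = 4 P$)
$u = 140$
$p{\left(T \right)} = 1 + \frac{T}{28}$ ($p{\left(T \right)} = \frac{T}{T} + \frac{T}{4 \cdot 7} = 1 + \frac{T}{28}$)
$1580 - p{\left(u \right)} = 1580 - \left(1 + \frac{1}{28} \cdot 140\right) = 1580 - \left(1 + 5\right) = 1580 - 6 = 1574$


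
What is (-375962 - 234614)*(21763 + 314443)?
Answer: -205279314656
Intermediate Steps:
(-375962 - 234614)*(21763 + 314443) = -610576*336206 = -205279314656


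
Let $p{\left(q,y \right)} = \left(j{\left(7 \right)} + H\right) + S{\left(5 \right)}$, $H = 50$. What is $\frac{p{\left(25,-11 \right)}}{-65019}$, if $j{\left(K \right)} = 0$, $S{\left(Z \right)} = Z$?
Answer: $- \frac{55}{65019} \approx -0.00084591$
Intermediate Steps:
$p{\left(q,y \right)} = 55$ ($p{\left(q,y \right)} = \left(0 + 50\right) + 5 = 50 + 5 = 55$)
$\frac{p{\left(25,-11 \right)}}{-65019} = \frac{55}{-65019} = 55 \left(- \frac{1}{65019}\right) = - \frac{55}{65019}$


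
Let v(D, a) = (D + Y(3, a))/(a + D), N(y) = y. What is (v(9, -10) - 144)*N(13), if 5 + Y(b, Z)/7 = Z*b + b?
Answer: 923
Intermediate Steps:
Y(b, Z) = -35 + 7*b + 7*Z*b (Y(b, Z) = -35 + 7*(Z*b + b) = -35 + 7*(b + Z*b) = -35 + (7*b + 7*Z*b) = -35 + 7*b + 7*Z*b)
v(D, a) = (-14 + D + 21*a)/(D + a) (v(D, a) = (D + (-35 + 7*3 + 7*a*3))/(a + D) = (D + (-35 + 21 + 21*a))/(D + a) = (D + (-14 + 21*a))/(D + a) = (-14 + D + 21*a)/(D + a))
(v(9, -10) - 144)*N(13) = ((-14 + 9 + 21*(-10))/(9 - 10) - 144)*13 = ((-14 + 9 - 210)/(-1) - 144)*13 = (-1*(-215) - 144)*13 = (215 - 144)*13 = 71*13 = 923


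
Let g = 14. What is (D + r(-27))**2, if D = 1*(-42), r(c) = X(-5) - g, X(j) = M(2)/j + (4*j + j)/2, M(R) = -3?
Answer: 461041/100 ≈ 4610.4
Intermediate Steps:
X(j) = -3/j + 5*j/2 (X(j) = -3/j + (4*j + j)/2 = -3/j + (5*j)*(1/2) = -3/j + 5*j/2)
r(c) = -259/10 (r(c) = (-3/(-5) + (5/2)*(-5)) - 1*14 = (-3*(-1/5) - 25/2) - 14 = (3/5 - 25/2) - 14 = -119/10 - 14 = -259/10)
D = -42
(D + r(-27))**2 = (-42 - 259/10)**2 = (-679/10)**2 = 461041/100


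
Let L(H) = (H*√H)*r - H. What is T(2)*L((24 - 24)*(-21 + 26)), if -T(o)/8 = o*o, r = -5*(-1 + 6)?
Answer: 0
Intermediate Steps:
r = -25 (r = -5*5 = -25)
T(o) = -8*o² (T(o) = -8*o*o = -8*o²)
L(H) = -H - 25*H^(3/2) (L(H) = (H*√H)*(-25) - H = H^(3/2)*(-25) - H = -25*H^(3/2) - H = -H - 25*H^(3/2))
T(2)*L((24 - 24)*(-21 + 26)) = (-8*2²)*(-(24 - 24)*(-21 + 26) - 25*(-21 + 26)^(3/2)*(24 - 24)^(3/2)) = (-8*4)*(-0*5 - 25*(0*5)^(3/2)) = -32*(-1*0 - 25*0^(3/2)) = -32*(0 - 25*0) = -32*(0 + 0) = -32*0 = 0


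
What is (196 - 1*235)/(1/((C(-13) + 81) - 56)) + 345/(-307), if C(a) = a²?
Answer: -2323107/307 ≈ -7567.1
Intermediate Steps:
(196 - 1*235)/(1/((C(-13) + 81) - 56)) + 345/(-307) = (196 - 1*235)/(1/(((-13)² + 81) - 56)) + 345/(-307) = (196 - 235)/(1/((169 + 81) - 56)) + 345*(-1/307) = -39/(1/(250 - 56)) - 345/307 = -39/(1/194) - 345/307 = -39/1/194 - 345/307 = -39*194 - 345/307 = -7566 - 345/307 = -2323107/307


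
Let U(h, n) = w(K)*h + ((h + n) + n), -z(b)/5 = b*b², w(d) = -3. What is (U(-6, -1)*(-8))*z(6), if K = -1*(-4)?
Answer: 86400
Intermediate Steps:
K = 4
z(b) = -5*b³ (z(b) = -5*b*b² = -5*b³)
U(h, n) = -2*h + 2*n (U(h, n) = -3*h + ((h + n) + n) = -3*h + (h + 2*n) = -2*h + 2*n)
(U(-6, -1)*(-8))*z(6) = ((-2*(-6) + 2*(-1))*(-8))*(-5*6³) = ((12 - 2)*(-8))*(-5*216) = (10*(-8))*(-1080) = -80*(-1080) = 86400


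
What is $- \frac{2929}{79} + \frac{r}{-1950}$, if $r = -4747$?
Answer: $- \frac{5336537}{154050} \approx -34.642$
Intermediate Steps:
$- \frac{2929}{79} + \frac{r}{-1950} = - \frac{2929}{79} - \frac{4747}{-1950} = \left(-2929\right) \frac{1}{79} - - \frac{4747}{1950} = - \frac{2929}{79} + \frac{4747}{1950} = - \frac{5336537}{154050}$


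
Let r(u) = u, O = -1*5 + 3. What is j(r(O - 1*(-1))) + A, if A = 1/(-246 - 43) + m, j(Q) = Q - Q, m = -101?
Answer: -29190/289 ≈ -101.00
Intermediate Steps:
O = -2 (O = -5 + 3 = -2)
j(Q) = 0
A = -29190/289 (A = 1/(-246 - 43) - 101 = 1/(-289) - 101 = -1/289 - 101 = -29190/289 ≈ -101.00)
j(r(O - 1*(-1))) + A = 0 - 29190/289 = -29190/289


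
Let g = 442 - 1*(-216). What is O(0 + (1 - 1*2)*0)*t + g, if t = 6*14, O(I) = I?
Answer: 658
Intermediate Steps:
g = 658 (g = 442 + 216 = 658)
t = 84
O(0 + (1 - 1*2)*0)*t + g = (0 + (1 - 1*2)*0)*84 + 658 = (0 + (1 - 2)*0)*84 + 658 = (0 - 1*0)*84 + 658 = (0 + 0)*84 + 658 = 0*84 + 658 = 0 + 658 = 658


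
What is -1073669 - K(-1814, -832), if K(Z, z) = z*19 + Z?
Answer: -1056047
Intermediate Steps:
K(Z, z) = Z + 19*z (K(Z, z) = 19*z + Z = Z + 19*z)
-1073669 - K(-1814, -832) = -1073669 - (-1814 + 19*(-832)) = -1073669 - (-1814 - 15808) = -1073669 - 1*(-17622) = -1073669 + 17622 = -1056047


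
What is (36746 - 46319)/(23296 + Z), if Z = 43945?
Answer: -9573/67241 ≈ -0.14237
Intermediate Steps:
(36746 - 46319)/(23296 + Z) = (36746 - 46319)/(23296 + 43945) = -9573/67241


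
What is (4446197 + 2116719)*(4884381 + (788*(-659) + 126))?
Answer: 28648539366940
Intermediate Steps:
(4446197 + 2116719)*(4884381 + (788*(-659) + 126)) = 6562916*(4884381 + (-519292 + 126)) = 6562916*(4884381 - 519166) = 6562916*4365215 = 28648539366940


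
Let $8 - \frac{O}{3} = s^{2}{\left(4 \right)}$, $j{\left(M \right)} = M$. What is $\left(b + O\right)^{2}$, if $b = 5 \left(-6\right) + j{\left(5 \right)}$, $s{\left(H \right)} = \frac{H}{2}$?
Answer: $169$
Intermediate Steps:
$s{\left(H \right)} = \frac{H}{2}$ ($s{\left(H \right)} = H \frac{1}{2} = \frac{H}{2}$)
$b = -25$ ($b = 5 \left(-6\right) + 5 = -30 + 5 = -25$)
$O = 12$ ($O = 24 - 3 \left(\frac{1}{2} \cdot 4\right)^{2} = 24 - 3 \cdot 2^{2} = 24 - 12 = 12$)
$\left(b + O\right)^{2} = \left(-25 + 12\right)^{2} = \left(-13\right)^{2} = 169$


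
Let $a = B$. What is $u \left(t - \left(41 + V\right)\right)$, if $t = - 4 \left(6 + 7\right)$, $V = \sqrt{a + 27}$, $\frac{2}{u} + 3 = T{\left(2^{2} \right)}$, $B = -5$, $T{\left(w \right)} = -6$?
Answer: $\frac{62}{3} + \frac{2 \sqrt{22}}{9} \approx 21.709$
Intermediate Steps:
$u = - \frac{2}{9}$ ($u = \frac{2}{-3 - 6} = \frac{2}{-9} = 2 \left(- \frac{1}{9}\right) = - \frac{2}{9} \approx -0.22222$)
$a = -5$
$V = \sqrt{22}$ ($V = \sqrt{-5 + 27} = \sqrt{22} \approx 4.6904$)
$t = -52$ ($t = \left(-4\right) 13 = -52$)
$u \left(t - \left(41 + V\right)\right) = - \frac{2 \left(-52 - \left(41 + \sqrt{22}\right)\right)}{9} = - \frac{2 \left(-93 - \sqrt{22}\right)}{9} = \frac{62}{3} + \frac{2 \sqrt{22}}{9}$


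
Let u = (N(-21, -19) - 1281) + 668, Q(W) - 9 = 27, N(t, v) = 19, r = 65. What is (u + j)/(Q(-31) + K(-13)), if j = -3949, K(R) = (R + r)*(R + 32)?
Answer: -4543/1024 ≈ -4.4365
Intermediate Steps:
Q(W) = 36 (Q(W) = 9 + 27 = 36)
K(R) = (32 + R)*(65 + R) (K(R) = (R + 65)*(R + 32) = (65 + R)*(32 + R) = (32 + R)*(65 + R))
u = -594 (u = (19 - 1281) + 668 = -1262 + 668 = -594)
(u + j)/(Q(-31) + K(-13)) = (-594 - 3949)/(36 + (2080 + (-13)² + 97*(-13))) = -4543/(36 + (2080 + 169 - 1261)) = -4543/(36 + 988) = -4543/1024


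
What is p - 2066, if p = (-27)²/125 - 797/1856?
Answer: -478058601/232000 ≈ -2060.6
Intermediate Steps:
p = 1253399/232000 (p = 729*(1/125) - 797*1/1856 = 729/125 - 797/1856 = 1253399/232000 ≈ 5.4026)
p - 2066 = 1253399/232000 - 2066 = -478058601/232000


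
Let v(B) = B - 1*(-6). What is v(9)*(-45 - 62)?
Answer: -1605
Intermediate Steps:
v(B) = 6 + B (v(B) = B + 6 = 6 + B)
v(9)*(-45 - 62) = (6 + 9)*(-45 - 62) = 15*(-107) = -1605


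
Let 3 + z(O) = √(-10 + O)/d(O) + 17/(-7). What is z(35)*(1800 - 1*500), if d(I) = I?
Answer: -48100/7 ≈ -6871.4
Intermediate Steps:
z(O) = -38/7 + √(-10 + O)/O (z(O) = -3 + (√(-10 + O)/O + 17/(-7)) = -3 + (√(-10 + O)/O + 17*(-⅐)) = -3 + (√(-10 + O)/O - 17/7) = -3 + (-17/7 + √(-10 + O)/O) = -38/7 + √(-10 + O)/O)
z(35)*(1800 - 1*500) = (-38/7 + √(-10 + 35)/35)*(1800 - 1*500) = (-38/7 + √25/35)*(1800 - 500) = (-38/7 + (1/35)*5)*1300 = (-38/7 + ⅐)*1300 = -37/7*1300 = -48100/7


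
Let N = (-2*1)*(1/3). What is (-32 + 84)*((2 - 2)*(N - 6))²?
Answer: 0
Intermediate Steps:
N = -⅔ (N = -2/3 = -2*⅓ = -⅔ ≈ -0.66667)
(-32 + 84)*((2 - 2)*(N - 6))² = (-32 + 84)*((2 - 2)*(-⅔ - 6))² = 52*(0*(-20/3))² = 52*0² = 52*0 = 0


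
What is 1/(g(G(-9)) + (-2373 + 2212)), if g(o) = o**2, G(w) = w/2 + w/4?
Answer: -16/1847 ≈ -0.0086627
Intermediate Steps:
G(w) = 3*w/4 (G(w) = w*(1/2) + w*(1/4) = w/2 + w/4 = 3*w/4)
1/(g(G(-9)) + (-2373 + 2212)) = 1/(((3/4)*(-9))**2 + (-2373 + 2212)) = 1/((-27/4)**2 - 161) = 1/(729/16 - 161) = 1/(-1847/16) = -16/1847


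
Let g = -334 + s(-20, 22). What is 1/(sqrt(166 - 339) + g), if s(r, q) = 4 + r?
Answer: -350/122673 - I*sqrt(173)/122673 ≈ -0.0028531 - 0.00010722*I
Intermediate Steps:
g = -350 (g = -334 + (4 - 20) = -334 - 16 = -350)
1/(sqrt(166 - 339) + g) = 1/(sqrt(166 - 339) - 350) = 1/(sqrt(-173) - 350) = 1/(I*sqrt(173) - 350) = 1/(-350 + I*sqrt(173))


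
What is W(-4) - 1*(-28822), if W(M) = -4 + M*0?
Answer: 28818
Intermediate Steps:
W(M) = -4 (W(M) = -4 + 0 = -4)
W(-4) - 1*(-28822) = -4 - 1*(-28822) = -4 + 28822 = 28818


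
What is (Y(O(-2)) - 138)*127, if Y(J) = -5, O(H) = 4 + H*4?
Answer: -18161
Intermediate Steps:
O(H) = 4 + 4*H
(Y(O(-2)) - 138)*127 = (-5 - 138)*127 = -143*127 = -18161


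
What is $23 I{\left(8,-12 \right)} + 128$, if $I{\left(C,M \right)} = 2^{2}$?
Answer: $220$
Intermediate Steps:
$I{\left(C,M \right)} = 4$
$23 I{\left(8,-12 \right)} + 128 = 23 \cdot 4 + 128 = 92 + 128 = 220$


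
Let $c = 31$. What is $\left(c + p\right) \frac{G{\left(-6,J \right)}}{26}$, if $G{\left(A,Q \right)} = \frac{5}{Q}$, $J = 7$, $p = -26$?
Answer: $\frac{25}{182} \approx 0.13736$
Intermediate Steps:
$\left(c + p\right) \frac{G{\left(-6,J \right)}}{26} = \left(31 - 26\right) \frac{5 \cdot \frac{1}{7}}{26} = 5 \cdot 5 \cdot \frac{1}{7} \cdot \frac{1}{26} = 5 \cdot \frac{5}{7} \cdot \frac{1}{26} = 5 \cdot \frac{5}{182} = \frac{25}{182}$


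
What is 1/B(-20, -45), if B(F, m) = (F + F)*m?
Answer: 1/1800 ≈ 0.00055556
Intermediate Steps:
B(F, m) = 2*F*m (B(F, m) = (2*F)*m = 2*F*m)
1/B(-20, -45) = 1/(2*(-20)*(-45)) = 1/1800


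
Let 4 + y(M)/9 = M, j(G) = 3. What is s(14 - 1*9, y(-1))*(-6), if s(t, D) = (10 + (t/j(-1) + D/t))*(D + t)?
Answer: 640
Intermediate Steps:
y(M) = -36 + 9*M
s(t, D) = (D + t)*(10 + t/3 + D/t) (s(t, D) = (10 + (t/3 + D/t))*(D + t) = (10 + t/3 + D/t)*(D + t) = (D + t)*(10 + t/3 + D/t))
s(14 - 1*9, y(-1))*(-6) = (((-36 + 9*(-1))**2 + (14 - 1*9)*((14 - 1*9)**2 + 30*(14 - 1*9) + 33*(-36 + 9*(-1)) + (-36 + 9*(-1))*(14 - 1*9))/3)/(14 - 1*9))*(-6) = (((-36 - 9)**2 + (14 - 9)*((14 - 9)**2 + 30*(14 - 9) + 33*(-36 - 9) + (-36 - 9)*(14 - 9))/3)/(14 - 9))*(-6) = (((-45)**2 + (1/3)*5*(5**2 + 30*5 + 33*(-45) - 45*5))/5)*(-6) = ((2025 + (1/3)*5*(25 + 150 - 1485 - 225))/5)*(-6) = ((2025 + (1/3)*5*(-1535))/5)*(-6) = ((2025 - 7675/3)/5)*(-6) = ((1/5)*(-1600/3))*(-6) = -320/3*(-6) = 640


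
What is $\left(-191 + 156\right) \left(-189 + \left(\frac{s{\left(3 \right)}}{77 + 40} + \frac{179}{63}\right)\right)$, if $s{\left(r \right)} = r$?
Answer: $\frac{762215}{117} \approx 6514.7$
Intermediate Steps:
$\left(-191 + 156\right) \left(-189 + \left(\frac{s{\left(3 \right)}}{77 + 40} + \frac{179}{63}\right)\right) = \left(-191 + 156\right) \left(-189 + \left(\frac{3}{77 + 40} + \frac{179}{63}\right)\right) = - 35 \left(-189 + \left(\frac{3}{117} + 179 \cdot \frac{1}{63}\right)\right) = - 35 \left(-189 + \left(3 \cdot \frac{1}{117} + \frac{179}{63}\right)\right) = - 35 \left(-189 + \left(\frac{1}{39} + \frac{179}{63}\right)\right) = - 35 \left(-189 + \frac{2348}{819}\right) = \left(-35\right) \left(- \frac{152443}{819}\right) = \frac{762215}{117}$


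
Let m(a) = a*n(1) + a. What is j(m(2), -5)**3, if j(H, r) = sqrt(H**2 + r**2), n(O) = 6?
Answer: 221*sqrt(221) ≈ 3285.4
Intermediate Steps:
m(a) = 7*a (m(a) = a*6 + a = 6*a + a = 7*a)
j(m(2), -5)**3 = (sqrt((7*2)**2 + (-5)**2))**3 = (sqrt(14**2 + 25))**3 = (sqrt(196 + 25))**3 = (sqrt(221))**3 = 221*sqrt(221)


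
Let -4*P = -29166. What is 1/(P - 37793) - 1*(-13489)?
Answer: 822869465/61003 ≈ 13489.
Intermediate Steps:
P = 14583/2 (P = -¼*(-29166) = 14583/2 ≈ 7291.5)
1/(P - 37793) - 1*(-13489) = 1/(14583/2 - 37793) - 1*(-13489) = 1/(-61003/2) + 13489 = -2/61003 + 13489 = 822869465/61003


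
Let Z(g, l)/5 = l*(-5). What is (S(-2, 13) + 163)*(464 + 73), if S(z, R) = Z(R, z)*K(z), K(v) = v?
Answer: 33831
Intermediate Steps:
Z(g, l) = -25*l (Z(g, l) = 5*(l*(-5)) = 5*(-5*l) = -25*l)
S(z, R) = -25*z² (S(z, R) = (-25*z)*z = -25*z²)
(S(-2, 13) + 163)*(464 + 73) = (-25*(-2)² + 163)*(464 + 73) = (-25*4 + 163)*537 = (-100 + 163)*537 = 63*537 = 33831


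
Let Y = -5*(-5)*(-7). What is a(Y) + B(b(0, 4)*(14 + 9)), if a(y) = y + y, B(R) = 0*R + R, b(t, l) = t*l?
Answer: -350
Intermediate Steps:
b(t, l) = l*t
Y = -175 (Y = 25*(-7) = -175)
B(R) = R (B(R) = 0 + R = R)
a(y) = 2*y
a(Y) + B(b(0, 4)*(14 + 9)) = 2*(-175) + (4*0)*(14 + 9) = -350 + 0*23 = -350 + 0 = -350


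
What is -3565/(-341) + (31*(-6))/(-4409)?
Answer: 509081/48499 ≈ 10.497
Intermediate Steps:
-3565/(-341) + (31*(-6))/(-4409) = -3565*(-1/341) - 186*(-1/4409) = 115/11 + 186/4409 = 509081/48499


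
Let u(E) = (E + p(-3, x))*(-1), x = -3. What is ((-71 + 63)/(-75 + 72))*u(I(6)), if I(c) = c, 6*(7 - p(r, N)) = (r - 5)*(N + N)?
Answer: -40/3 ≈ -13.333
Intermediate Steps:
p(r, N) = 7 - N*(-5 + r)/3 (p(r, N) = 7 - (r - 5)*(N + N)/6 = 7 - (-5 + r)*2*N/6 = 7 - N*(-5 + r)/3)
u(E) = 1 - E (u(E) = (E + (7 + (5/3)*(-3) - ⅓*(-3)*(-3)))*(-1) = (E + (7 - 5 - 3))*(-1) = (E - 1)*(-1) = (-1 + E)*(-1) = 1 - E)
((-71 + 63)/(-75 + 72))*u(I(6)) = ((-71 + 63)/(-75 + 72))*(1 - 1*6) = (-8/(-3))*(1 - 6) = -8*(-⅓)*(-5) = (8/3)*(-5) = -40/3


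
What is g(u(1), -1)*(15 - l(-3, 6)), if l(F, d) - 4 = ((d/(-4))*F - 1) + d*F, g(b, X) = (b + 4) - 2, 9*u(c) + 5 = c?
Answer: 119/3 ≈ 39.667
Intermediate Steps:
u(c) = -5/9 + c/9
g(b, X) = 2 + b (g(b, X) = (4 + b) - 2 = 2 + b)
l(F, d) = 3 + 3*F*d/4 (l(F, d) = 4 + (((d/(-4))*F - 1) + d*F) = 4 + (((d*(-¼))*F - 1) + F*d) = 4 + (((-d/4)*F - 1) + F*d) = 4 + ((-F*d/4 - 1) + F*d) = 4 + ((-1 - F*d/4) + F*d) = 4 + (-1 + 3*F*d/4) = 3 + 3*F*d/4)
g(u(1), -1)*(15 - l(-3, 6)) = (2 + (-5/9 + (⅑)*1))*(15 - (3 + (¾)*(-3)*6)) = (2 + (-5/9 + ⅑))*(15 - (3 - 27/2)) = (2 - 4/9)*(15 - 1*(-21/2)) = 14*(15 + 21/2)/9 = (14/9)*(51/2) = 119/3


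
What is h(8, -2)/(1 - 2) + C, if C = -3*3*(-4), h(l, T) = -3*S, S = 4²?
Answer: 84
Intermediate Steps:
S = 16
h(l, T) = -48 (h(l, T) = -3*16 = -48)
C = 36 (C = -9*(-4) = 36)
h(8, -2)/(1 - 2) + C = -48/(1 - 2) + 36 = -48/(-1) + 36 = -48*(-1) + 36 = 48 + 36 = 84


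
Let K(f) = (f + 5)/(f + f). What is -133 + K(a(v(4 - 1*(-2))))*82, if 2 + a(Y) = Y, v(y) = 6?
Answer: -163/4 ≈ -40.750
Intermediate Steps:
a(Y) = -2 + Y
K(f) = (5 + f)/(2*f) (K(f) = (5 + f)/((2*f)) = (5 + f)*(1/(2*f)) = (5 + f)/(2*f))
-133 + K(a(v(4 - 1*(-2))))*82 = -133 + ((5 + (-2 + 6))/(2*(-2 + 6)))*82 = -133 + ((1/2)*(5 + 4)/4)*82 = -133 + ((1/2)*(1/4)*9)*82 = -133 + (9/8)*82 = -133 + 369/4 = -163/4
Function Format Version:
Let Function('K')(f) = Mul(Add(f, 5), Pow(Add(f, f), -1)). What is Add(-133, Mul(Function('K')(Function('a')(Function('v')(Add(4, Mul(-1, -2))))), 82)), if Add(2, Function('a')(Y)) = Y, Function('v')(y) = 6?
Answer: Rational(-163, 4) ≈ -40.750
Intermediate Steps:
Function('a')(Y) = Add(-2, Y)
Function('K')(f) = Mul(Rational(1, 2), Pow(f, -1), Add(5, f)) (Function('K')(f) = Mul(Add(5, f), Pow(Mul(2, f), -1)) = Mul(Add(5, f), Mul(Rational(1, 2), Pow(f, -1))) = Mul(Rational(1, 2), Pow(f, -1), Add(5, f)))
Add(-133, Mul(Function('K')(Function('a')(Function('v')(Add(4, Mul(-1, -2))))), 82)) = Add(-133, Mul(Mul(Rational(1, 2), Pow(Add(-2, 6), -1), Add(5, Add(-2, 6))), 82)) = Add(-133, Mul(Mul(Rational(1, 2), Pow(4, -1), Add(5, 4)), 82)) = Add(-133, Mul(Mul(Rational(1, 2), Rational(1, 4), 9), 82)) = Add(-133, Mul(Rational(9, 8), 82)) = Add(-133, Rational(369, 4)) = Rational(-163, 4)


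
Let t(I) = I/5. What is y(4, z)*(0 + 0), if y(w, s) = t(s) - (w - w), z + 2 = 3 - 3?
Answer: 0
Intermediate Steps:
t(I) = I/5 (t(I) = I*(1/5) = I/5)
z = -2 (z = -2 + (3 - 3) = -2 + 0 = -2)
y(w, s) = s/5 (y(w, s) = s/5 - (w - w) = s/5 - 1*0 = s/5 + 0 = s/5)
y(4, z)*(0 + 0) = ((1/5)*(-2))*(0 + 0) = -2/5*0 = 0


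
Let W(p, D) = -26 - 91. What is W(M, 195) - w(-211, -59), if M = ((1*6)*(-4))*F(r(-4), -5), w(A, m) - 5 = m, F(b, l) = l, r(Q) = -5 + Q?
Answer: -63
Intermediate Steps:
w(A, m) = 5 + m
M = 120 (M = ((1*6)*(-4))*(-5) = (6*(-4))*(-5) = -24*(-5) = 120)
W(p, D) = -117
W(M, 195) - w(-211, -59) = -117 - (5 - 59) = -117 - 1*(-54) = -117 + 54 = -63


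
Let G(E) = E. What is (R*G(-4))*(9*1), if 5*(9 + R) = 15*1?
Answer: 216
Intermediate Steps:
R = -6 (R = -9 + (15*1)/5 = -9 + (⅕)*15 = -9 + 3 = -6)
(R*G(-4))*(9*1) = (-6*(-4))*(9*1) = 24*9 = 216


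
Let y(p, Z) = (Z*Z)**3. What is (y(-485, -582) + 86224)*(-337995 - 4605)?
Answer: -13314512401939579804800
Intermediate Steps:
y(p, Z) = Z**6 (y(p, Z) = (Z**2)**3 = Z**6)
(y(-485, -582) + 86224)*(-337995 - 4605) = ((-582)**6 + 86224)*(-337995 - 4605) = (38863141861967424 + 86224)*(-342600) = 38863141862053648*(-342600) = -13314512401939579804800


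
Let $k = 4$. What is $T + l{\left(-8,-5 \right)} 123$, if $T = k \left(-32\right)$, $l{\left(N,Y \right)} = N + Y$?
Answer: $-1727$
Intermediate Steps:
$T = -128$ ($T = 4 \left(-32\right) = -128$)
$T + l{\left(-8,-5 \right)} 123 = -128 + \left(-8 - 5\right) 123 = -128 - 1599 = -1727$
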